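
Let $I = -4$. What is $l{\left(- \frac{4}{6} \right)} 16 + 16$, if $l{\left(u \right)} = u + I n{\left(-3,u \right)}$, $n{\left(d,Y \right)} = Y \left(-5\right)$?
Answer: $-208$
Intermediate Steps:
$n{\left(d,Y \right)} = - 5 Y$
$l{\left(u \right)} = 21 u$ ($l{\left(u \right)} = u - 4 \left(- 5 u\right) = u + 20 u = 21 u$)
$l{\left(- \frac{4}{6} \right)} 16 + 16 = 21 \left(- \frac{4}{6}\right) 16 + 16 = 21 \left(\left(-4\right) \frac{1}{6}\right) 16 + 16 = 21 \left(- \frac{2}{3}\right) 16 + 16 = \left(-14\right) 16 + 16 = -224 + 16 = -208$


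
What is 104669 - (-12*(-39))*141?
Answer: 38681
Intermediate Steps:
104669 - (-12*(-39))*141 = 104669 - 468*141 = 104669 - 1*65988 = 104669 - 65988 = 38681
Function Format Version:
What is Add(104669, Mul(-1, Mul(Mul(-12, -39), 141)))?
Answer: 38681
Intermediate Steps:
Add(104669, Mul(-1, Mul(Mul(-12, -39), 141))) = Add(104669, Mul(-1, Mul(468, 141))) = Add(104669, Mul(-1, 65988)) = Add(104669, -65988) = 38681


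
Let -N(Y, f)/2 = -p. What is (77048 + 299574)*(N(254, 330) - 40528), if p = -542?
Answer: -15671994664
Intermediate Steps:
N(Y, f) = -1084 (N(Y, f) = -(-2)*(-542) = -2*542 = -1084)
(77048 + 299574)*(N(254, 330) - 40528) = (77048 + 299574)*(-1084 - 40528) = 376622*(-41612) = -15671994664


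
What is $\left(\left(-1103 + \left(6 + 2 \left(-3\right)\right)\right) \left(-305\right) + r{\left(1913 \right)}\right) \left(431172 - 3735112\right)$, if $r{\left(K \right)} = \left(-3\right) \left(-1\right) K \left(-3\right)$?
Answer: $-1054611040120$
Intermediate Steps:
$r{\left(K \right)} = - 9 K$ ($r{\left(K \right)} = 3 K \left(-3\right) = - 9 K$)
$\left(\left(-1103 + \left(6 + 2 \left(-3\right)\right)\right) \left(-305\right) + r{\left(1913 \right)}\right) \left(431172 - 3735112\right) = \left(\left(-1103 + \left(6 + 2 \left(-3\right)\right)\right) \left(-305\right) - 17217\right) \left(431172 - 3735112\right) = \left(\left(-1103 + \left(6 - 6\right)\right) \left(-305\right) - 17217\right) \left(-3303940\right) = \left(\left(-1103 + 0\right) \left(-305\right) - 17217\right) \left(-3303940\right) = \left(\left(-1103\right) \left(-305\right) - 17217\right) \left(-3303940\right) = \left(336415 - 17217\right) \left(-3303940\right) = 319198 \left(-3303940\right) = -1054611040120$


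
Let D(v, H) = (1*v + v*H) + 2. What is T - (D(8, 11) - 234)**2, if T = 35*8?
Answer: -18216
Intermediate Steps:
D(v, H) = 2 + v + H*v (D(v, H) = (v + H*v) + 2 = 2 + v + H*v)
T = 280
T - (D(8, 11) - 234)**2 = 280 - ((2 + 8 + 11*8) - 234)**2 = 280 - ((2 + 8 + 88) - 234)**2 = 280 - (98 - 234)**2 = 280 - 1*(-136)**2 = 280 - 1*18496 = 280 - 18496 = -18216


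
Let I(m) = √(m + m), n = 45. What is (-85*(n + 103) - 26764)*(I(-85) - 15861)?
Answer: 624035184 - 39344*I*√170 ≈ 6.2403e+8 - 5.1298e+5*I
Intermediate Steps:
I(m) = √2*√m (I(m) = √(2*m) = √2*√m)
(-85*(n + 103) - 26764)*(I(-85) - 15861) = (-85*(45 + 103) - 26764)*(√2*√(-85) - 15861) = (-85*148 - 26764)*(√2*(I*√85) - 15861) = (-12580 - 26764)*(I*√170 - 15861) = -39344*(-15861 + I*√170) = 624035184 - 39344*I*√170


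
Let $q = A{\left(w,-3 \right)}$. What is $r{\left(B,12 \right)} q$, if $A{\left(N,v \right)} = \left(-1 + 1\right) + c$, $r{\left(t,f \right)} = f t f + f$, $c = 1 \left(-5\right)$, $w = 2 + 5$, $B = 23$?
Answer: $-16620$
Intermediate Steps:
$w = 7$
$c = -5$
$r{\left(t,f \right)} = f + t f^{2}$ ($r{\left(t,f \right)} = t f^{2} + f = f + t f^{2}$)
$A{\left(N,v \right)} = -5$ ($A{\left(N,v \right)} = \left(-1 + 1\right) - 5 = 0 - 5 = -5$)
$q = -5$
$r{\left(B,12 \right)} q = 12 \left(1 + 12 \cdot 23\right) \left(-5\right) = 12 \left(1 + 276\right) \left(-5\right) = 12 \cdot 277 \left(-5\right) = 3324 \left(-5\right) = -16620$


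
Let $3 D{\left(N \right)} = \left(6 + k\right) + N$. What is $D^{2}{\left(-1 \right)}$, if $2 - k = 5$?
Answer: $\frac{4}{9} \approx 0.44444$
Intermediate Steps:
$k = -3$ ($k = 2 - 5 = -3$)
$D{\left(N \right)} = 1 + \frac{N}{3}$ ($D{\left(N \right)} = \frac{\left(6 - 3\right) + N}{3} = \frac{3 + N}{3} = 1 + \frac{N}{3}$)
$D^{2}{\left(-1 \right)} = \left(1 + \frac{1}{3} \left(-1\right)\right)^{2} = \left(1 - \frac{1}{3}\right)^{2} = \left(\frac{2}{3}\right)^{2} = \frac{4}{9}$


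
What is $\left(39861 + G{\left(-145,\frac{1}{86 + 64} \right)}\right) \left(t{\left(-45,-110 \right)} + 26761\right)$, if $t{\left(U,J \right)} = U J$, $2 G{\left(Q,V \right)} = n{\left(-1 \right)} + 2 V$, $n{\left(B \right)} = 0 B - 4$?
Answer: $\frac{189595344061}{150} \approx 1.264 \cdot 10^{9}$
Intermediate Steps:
$n{\left(B \right)} = -4$ ($n{\left(B \right)} = 0 - 4 = -4$)
$G{\left(Q,V \right)} = -2 + V$ ($G{\left(Q,V \right)} = \frac{-4 + 2 V}{2} = -2 + V$)
$t{\left(U,J \right)} = J U$
$\left(39861 + G{\left(-145,\frac{1}{86 + 64} \right)}\right) \left(t{\left(-45,-110 \right)} + 26761\right) = \left(39861 - \left(2 - \frac{1}{86 + 64}\right)\right) \left(\left(-110\right) \left(-45\right) + 26761\right) = \left(39861 - \left(2 - \frac{1}{150}\right)\right) \left(4950 + 26761\right) = \left(39861 + \left(-2 + \frac{1}{150}\right)\right) 31711 = \left(39861 - \frac{299}{150}\right) 31711 = \frac{5978851}{150} \cdot 31711 = \frac{189595344061}{150}$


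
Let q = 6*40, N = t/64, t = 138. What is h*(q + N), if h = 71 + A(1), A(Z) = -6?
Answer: 503685/32 ≈ 15740.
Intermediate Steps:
h = 65 (h = 71 - 6 = 65)
N = 69/32 (N = 138/64 = 138*(1/64) = 69/32 ≈ 2.1563)
q = 240
h*(q + N) = 65*(240 + 69/32) = 65*(7749/32) = 503685/32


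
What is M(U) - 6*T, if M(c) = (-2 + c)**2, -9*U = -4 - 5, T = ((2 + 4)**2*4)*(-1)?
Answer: 865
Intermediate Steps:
T = -144 (T = (6**2*4)*(-1) = (36*4)*(-1) = 144*(-1) = -144)
U = 1 (U = -(-4 - 5)/9 = -1/9*(-9) = 1)
M(U) - 6*T = (-2 + 1)**2 - 6*(-144) = (-1)**2 + 864 = 1 + 864 = 865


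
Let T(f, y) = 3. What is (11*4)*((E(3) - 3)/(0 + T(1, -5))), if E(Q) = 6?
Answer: 44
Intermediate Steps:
(11*4)*((E(3) - 3)/(0 + T(1, -5))) = (11*4)*((6 - 3)/(0 + 3)) = 44*(3/3) = 44*(3*(⅓)) = 44*1 = 44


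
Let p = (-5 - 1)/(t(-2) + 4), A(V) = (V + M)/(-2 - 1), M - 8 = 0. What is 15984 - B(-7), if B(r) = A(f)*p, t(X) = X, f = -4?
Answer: 15980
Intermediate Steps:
M = 8 (M = 8 + 0 = 8)
A(V) = -8/3 - V/3 (A(V) = (V + 8)/(-2 - 1) = (8 + V)/(-3) = (8 + V)*(-1/3) = -8/3 - V/3)
p = -3 (p = (-5 - 1)/(-2 + 4) = -6/2 = -6*1/2 = -3)
B(r) = 4 (B(r) = (-8/3 - 1/3*(-4))*(-3) = (-8/3 + 4/3)*(-3) = -4/3*(-3) = 4)
15984 - B(-7) = 15984 - 1*4 = 15984 - 4 = 15980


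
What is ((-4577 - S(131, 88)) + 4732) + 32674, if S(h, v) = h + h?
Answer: 32567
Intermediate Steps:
S(h, v) = 2*h
((-4577 - S(131, 88)) + 4732) + 32674 = ((-4577 - 2*131) + 4732) + 32674 = ((-4577 - 1*262) + 4732) + 32674 = ((-4577 - 262) + 4732) + 32674 = (-4839 + 4732) + 32674 = -107 + 32674 = 32567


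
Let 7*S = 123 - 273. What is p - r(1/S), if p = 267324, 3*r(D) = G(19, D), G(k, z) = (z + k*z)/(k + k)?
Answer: 228562027/855 ≈ 2.6732e+5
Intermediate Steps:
S = -150/7 (S = (123 - 273)/7 = (1/7)*(-150) = -150/7 ≈ -21.429)
G(k, z) = (z + k*z)/(2*k) (G(k, z) = (z + k*z)/((2*k)) = (z + k*z)*(1/(2*k)) = (z + k*z)/(2*k))
r(D) = 10*D/57 (r(D) = ((1/2)*D*(1 + 19)/19)/3 = ((1/2)*D*(1/19)*20)/3 = (10*D/19)/3 = 10*D/57)
p - r(1/S) = 267324 - 10/(57*(-150/7)) = 267324 - 10*(-7)/(57*150) = 267324 - 1*(-7/855) = 267324 + 7/855 = 228562027/855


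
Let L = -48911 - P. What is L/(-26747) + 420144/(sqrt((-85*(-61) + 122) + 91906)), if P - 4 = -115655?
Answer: -66740/26747 + 420144*sqrt(97213)/97213 ≈ 1345.0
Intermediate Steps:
P = -115651 (P = 4 - 115655 = -115651)
L = 66740 (L = -48911 - 1*(-115651) = -48911 + 115651 = 66740)
L/(-26747) + 420144/(sqrt((-85*(-61) + 122) + 91906)) = 66740/(-26747) + 420144/(sqrt((-85*(-61) + 122) + 91906)) = 66740*(-1/26747) + 420144/(sqrt((5185 + 122) + 91906)) = -66740/26747 + 420144/(sqrt(5307 + 91906)) = -66740/26747 + 420144/(sqrt(97213)) = -66740/26747 + 420144*(sqrt(97213)/97213) = -66740/26747 + 420144*sqrt(97213)/97213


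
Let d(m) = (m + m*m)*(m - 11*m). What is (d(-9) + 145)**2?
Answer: 43890625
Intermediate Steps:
d(m) = -10*m*(m + m**2) (d(m) = (m + m**2)*(-10*m) = -10*m*(m + m**2))
(d(-9) + 145)**2 = (10*(-9)**2*(-1 - 1*(-9)) + 145)**2 = (10*81*(-1 + 9) + 145)**2 = (10*81*8 + 145)**2 = (6480 + 145)**2 = 6625**2 = 43890625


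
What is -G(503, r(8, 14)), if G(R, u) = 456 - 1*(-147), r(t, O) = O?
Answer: -603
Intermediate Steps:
G(R, u) = 603 (G(R, u) = 456 + 147 = 603)
-G(503, r(8, 14)) = -1*603 = -603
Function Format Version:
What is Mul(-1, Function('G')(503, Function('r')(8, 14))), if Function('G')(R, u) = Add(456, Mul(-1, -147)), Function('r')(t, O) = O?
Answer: -603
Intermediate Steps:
Function('G')(R, u) = 603 (Function('G')(R, u) = Add(456, 147) = 603)
Mul(-1, Function('G')(503, Function('r')(8, 14))) = Mul(-1, 603) = -603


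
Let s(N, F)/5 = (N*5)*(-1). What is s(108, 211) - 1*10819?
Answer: -13519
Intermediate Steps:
s(N, F) = -25*N (s(N, F) = 5*((N*5)*(-1)) = 5*((5*N)*(-1)) = 5*(-5*N) = -25*N)
s(108, 211) - 1*10819 = -25*108 - 1*10819 = -2700 - 10819 = -13519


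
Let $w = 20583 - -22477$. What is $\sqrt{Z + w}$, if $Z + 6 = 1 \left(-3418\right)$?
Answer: $6 \sqrt{1101} \approx 199.09$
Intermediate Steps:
$Z = -3424$ ($Z = -6 + 1 \left(-3418\right) = -6 - 3418 = -3424$)
$w = 43060$ ($w = 20583 + 22477 = 43060$)
$\sqrt{Z + w} = \sqrt{-3424 + 43060} = \sqrt{39636} = 6 \sqrt{1101}$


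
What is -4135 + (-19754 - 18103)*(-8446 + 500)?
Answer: 300807587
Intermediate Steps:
-4135 + (-19754 - 18103)*(-8446 + 500) = -4135 - 37857*(-7946) = -4135 + 300811722 = 300807587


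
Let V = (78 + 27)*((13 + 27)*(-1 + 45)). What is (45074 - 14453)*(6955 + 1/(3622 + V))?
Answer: 40128055311831/188422 ≈ 2.1297e+8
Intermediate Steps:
V = 184800 (V = 105*(40*44) = 105*1760 = 184800)
(45074 - 14453)*(6955 + 1/(3622 + V)) = (45074 - 14453)*(6955 + 1/(3622 + 184800)) = 30621*(6955 + 1/188422) = 30621*(1310475011/188422) = 40128055311831/188422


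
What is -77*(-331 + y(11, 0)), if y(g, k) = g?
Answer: 24640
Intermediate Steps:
-77*(-331 + y(11, 0)) = -77*(-331 + 11) = -77*(-320) = 24640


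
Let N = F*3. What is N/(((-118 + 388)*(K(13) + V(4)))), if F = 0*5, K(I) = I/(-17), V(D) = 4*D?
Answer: 0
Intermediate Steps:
K(I) = -I/17 (K(I) = I*(-1/17) = -I/17)
F = 0
N = 0 (N = 0*3 = 0)
N/(((-118 + 388)*(K(13) + V(4)))) = 0/(((-118 + 388)*(-1/17*13 + 4*4))) = 0/((270*(-13/17 + 16))) = 0/((270*(259/17))) = 0/(69930/17) = 0*(17/69930) = 0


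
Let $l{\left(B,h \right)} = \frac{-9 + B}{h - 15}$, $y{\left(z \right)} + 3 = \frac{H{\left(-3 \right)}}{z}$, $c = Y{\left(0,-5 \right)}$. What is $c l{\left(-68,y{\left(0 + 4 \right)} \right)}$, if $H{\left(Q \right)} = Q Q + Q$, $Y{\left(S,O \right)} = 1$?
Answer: $\frac{14}{3} \approx 4.6667$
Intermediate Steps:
$H{\left(Q \right)} = Q + Q^{2}$ ($H{\left(Q \right)} = Q^{2} + Q = Q + Q^{2}$)
$c = 1$
$y{\left(z \right)} = -3 + \frac{6}{z}$ ($y{\left(z \right)} = -3 + \frac{\left(-3\right) \left(1 - 3\right)}{z} = -3 + \frac{\left(-3\right) \left(-2\right)}{z} = -3 + \frac{6}{z}$)
$l{\left(B,h \right)} = \frac{-9 + B}{-15 + h}$
$c l{\left(-68,y{\left(0 + 4 \right)} \right)} = 1 \frac{-9 - 68}{-15 - \left(3 - \frac{6}{0 + 4}\right)} = 1 \frac{1}{-15 - \left(3 - \frac{6}{4}\right)} \left(-77\right) = 1 \frac{1}{-15 + \left(-3 + 6 \cdot \frac{1}{4}\right)} \left(-77\right) = 1 \frac{1}{-15 + \left(-3 + \frac{3}{2}\right)} \left(-77\right) = 1 \frac{1}{-15 - \frac{3}{2}} \left(-77\right) = 1 \frac{1}{- \frac{33}{2}} \left(-77\right) = 1 \left(\left(- \frac{2}{33}\right) \left(-77\right)\right) = 1 \cdot \frac{14}{3} = \frac{14}{3}$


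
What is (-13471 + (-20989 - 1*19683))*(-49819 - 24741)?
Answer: 4036902080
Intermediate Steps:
(-13471 + (-20989 - 1*19683))*(-49819 - 24741) = (-13471 + (-20989 - 19683))*(-74560) = (-13471 - 40672)*(-74560) = -54143*(-74560) = 4036902080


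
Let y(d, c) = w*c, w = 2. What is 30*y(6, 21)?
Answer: 1260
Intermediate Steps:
y(d, c) = 2*c
30*y(6, 21) = 30*(2*21) = 30*42 = 1260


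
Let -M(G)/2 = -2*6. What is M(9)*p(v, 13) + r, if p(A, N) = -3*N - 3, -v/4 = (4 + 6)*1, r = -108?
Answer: -1116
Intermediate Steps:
v = -40 (v = -4*(4 + 6) = -40 ≈ -40.000)
M(G) = 24 (M(G) = -(-4)*6 = -2*(-12) = 24)
p(A, N) = -3 - 3*N
M(9)*p(v, 13) + r = 24*(-3 - 3*13) - 108 = 24*(-3 - 39) - 108 = 24*(-42) - 108 = -1008 - 108 = -1116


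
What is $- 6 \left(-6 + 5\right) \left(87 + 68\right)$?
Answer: $930$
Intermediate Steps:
$- 6 \left(-6 + 5\right) \left(87 + 68\right) = \left(-6\right) \left(-1\right) 155 = 6 \cdot 155 = 930$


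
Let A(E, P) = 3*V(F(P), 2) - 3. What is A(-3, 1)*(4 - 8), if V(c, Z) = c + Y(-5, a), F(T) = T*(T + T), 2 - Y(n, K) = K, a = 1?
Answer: -24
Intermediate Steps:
Y(n, K) = 2 - K
F(T) = 2*T² (F(T) = T*(2*T) = 2*T²)
V(c, Z) = 1 + c (V(c, Z) = c + (2 - 1*1) = c + (2 - 1) = c + 1 = 1 + c)
A(E, P) = 6*P² (A(E, P) = 3*(1 + 2*P²) - 3 = (3 + 6*P²) - 3 = 6*P²)
A(-3, 1)*(4 - 8) = (6*1²)*(4 - 8) = (6*1)*(-4) = 6*(-4) = -24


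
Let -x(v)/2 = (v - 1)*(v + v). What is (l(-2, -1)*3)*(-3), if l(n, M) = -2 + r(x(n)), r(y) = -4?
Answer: 54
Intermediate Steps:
x(v) = -4*v*(-1 + v) (x(v) = -2*(v - 1)*(v + v) = -2*(-1 + v)*2*v = -4*v*(-1 + v))
l(n, M) = -6 (l(n, M) = -2 - 4 = -6)
(l(-2, -1)*3)*(-3) = -6*3*(-3) = -18*(-3) = 54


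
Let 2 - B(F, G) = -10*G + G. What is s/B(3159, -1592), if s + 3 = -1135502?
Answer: 1135505/14326 ≈ 79.262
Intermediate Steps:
B(F, G) = 2 + 9*G (B(F, G) = 2 - (-10*G + G) = 2 - (-9)*G = 2 + 9*G)
s = -1135505 (s = -3 - 1135502 = -1135505)
s/B(3159, -1592) = -1135505/(2 + 9*(-1592)) = -1135505/(2 - 14328) = -1135505/(-14326) = -1135505*(-1/14326) = 1135505/14326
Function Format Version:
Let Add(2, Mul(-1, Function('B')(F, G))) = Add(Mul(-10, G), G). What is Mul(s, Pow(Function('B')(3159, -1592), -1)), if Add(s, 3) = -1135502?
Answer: Rational(1135505, 14326) ≈ 79.262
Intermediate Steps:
Function('B')(F, G) = Add(2, Mul(9, G)) (Function('B')(F, G) = Add(2, Mul(-1, Add(Mul(-10, G), G))) = Add(2, Mul(-1, Mul(-9, G))) = Add(2, Mul(9, G)))
s = -1135505 (s = Add(-3, -1135502) = -1135505)
Mul(s, Pow(Function('B')(3159, -1592), -1)) = Mul(-1135505, Pow(Add(2, Mul(9, -1592)), -1)) = Mul(-1135505, Pow(Add(2, -14328), -1)) = Mul(-1135505, Pow(-14326, -1)) = Mul(-1135505, Rational(-1, 14326)) = Rational(1135505, 14326)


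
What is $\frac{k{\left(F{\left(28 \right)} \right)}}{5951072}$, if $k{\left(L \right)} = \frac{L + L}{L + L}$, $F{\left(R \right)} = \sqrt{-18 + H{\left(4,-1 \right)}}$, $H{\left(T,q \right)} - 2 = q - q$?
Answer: $\frac{1}{5951072} \approx 1.6804 \cdot 10^{-7}$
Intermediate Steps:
$H{\left(T,q \right)} = 2$ ($H{\left(T,q \right)} = 2 + \left(q - q\right) = 2 + 0 = 2$)
$F{\left(R \right)} = 4 i$ ($F{\left(R \right)} = \sqrt{-18 + 2} = \sqrt{-16} = 4 i$)
$k{\left(L \right)} = 1$ ($k{\left(L \right)} = \frac{2 L}{2 L} = 2 L \frac{1}{2 L} = 1$)
$\frac{k{\left(F{\left(28 \right)} \right)}}{5951072} = 1 \cdot \frac{1}{5951072} = \frac{1}{5951072}$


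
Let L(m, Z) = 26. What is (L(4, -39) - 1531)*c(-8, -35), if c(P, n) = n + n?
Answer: 105350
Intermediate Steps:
c(P, n) = 2*n
(L(4, -39) - 1531)*c(-8, -35) = (26 - 1531)*(2*(-35)) = -1505*(-70) = 105350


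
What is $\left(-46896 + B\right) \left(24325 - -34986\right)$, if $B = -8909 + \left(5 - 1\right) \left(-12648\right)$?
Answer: $-6310512467$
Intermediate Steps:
$B = -59501$ ($B = -8909 + 4 \left(-12648\right) = -8909 - 50592 = -59501$)
$\left(-46896 + B\right) \left(24325 - -34986\right) = \left(-46896 - 59501\right) \left(24325 - -34986\right) = - 106397 \left(24325 + 34986\right) = \left(-106397\right) 59311 = -6310512467$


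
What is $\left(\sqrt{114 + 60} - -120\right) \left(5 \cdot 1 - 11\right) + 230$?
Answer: $-490 - 6 \sqrt{174} \approx -569.15$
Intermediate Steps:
$\left(\sqrt{114 + 60} - -120\right) \left(5 \cdot 1 - 11\right) + 230 = \left(\sqrt{174} + 120\right) \left(5 - 11\right) + 230 = \left(120 + \sqrt{174}\right) \left(-6\right) + 230 = \left(-720 - 6 \sqrt{174}\right) + 230 = -490 - 6 \sqrt{174}$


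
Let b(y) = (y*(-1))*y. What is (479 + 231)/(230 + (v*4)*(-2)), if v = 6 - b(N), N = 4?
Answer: 355/27 ≈ 13.148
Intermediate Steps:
b(y) = -y**2 (b(y) = (-y)*y = -y**2)
v = 22 (v = 6 - (-1)*4**2 = 6 - (-1)*16 = 6 - 1*(-16) = 6 + 16 = 22)
(479 + 231)/(230 + (v*4)*(-2)) = (479 + 231)/(230 + (22*4)*(-2)) = 710/(230 + 88*(-2)) = 710/(230 - 176) = 710/54 = 710*(1/54) = 355/27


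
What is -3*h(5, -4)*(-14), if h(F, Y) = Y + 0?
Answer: -168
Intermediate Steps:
h(F, Y) = Y
-3*h(5, -4)*(-14) = -3*(-4)*(-14) = 12*(-14) = -168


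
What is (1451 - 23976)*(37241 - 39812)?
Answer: 57911775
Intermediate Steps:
(1451 - 23976)*(37241 - 39812) = -22525*(-2571) = 57911775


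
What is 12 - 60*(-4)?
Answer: 252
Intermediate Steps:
12 - 60*(-4) = 12 - 12*(-20) = 12 + 240 = 252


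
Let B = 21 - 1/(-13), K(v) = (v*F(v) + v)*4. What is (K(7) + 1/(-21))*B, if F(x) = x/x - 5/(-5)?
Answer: 483062/273 ≈ 1769.5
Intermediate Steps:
F(x) = 2 (F(x) = 1 - 5*(-⅕) = 1 + 1 = 2)
K(v) = 12*v (K(v) = (v*2 + v)*4 = (2*v + v)*4 = (3*v)*4 = 12*v)
B = 274/13 (B = 21 - 1*(-1/13) = 21 + 1/13 = 274/13 ≈ 21.077)
(K(7) + 1/(-21))*B = (12*7 + 1/(-21))*(274/13) = (84 - 1/21)*(274/13) = (1763/21)*(274/13) = 483062/273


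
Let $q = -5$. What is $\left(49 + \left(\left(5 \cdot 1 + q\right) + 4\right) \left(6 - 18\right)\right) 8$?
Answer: $8$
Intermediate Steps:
$\left(49 + \left(\left(5 \cdot 1 + q\right) + 4\right) \left(6 - 18\right)\right) 8 = \left(49 + \left(\left(5 \cdot 1 - 5\right) + 4\right) \left(6 - 18\right)\right) 8 = \left(49 + \left(\left(5 - 5\right) + 4\right) \left(-12\right)\right) 8 = \left(49 + \left(0 + 4\right) \left(-12\right)\right) 8 = \left(49 + 4 \left(-12\right)\right) 8 = \left(49 - 48\right) 8 = 1 \cdot 8 = 8$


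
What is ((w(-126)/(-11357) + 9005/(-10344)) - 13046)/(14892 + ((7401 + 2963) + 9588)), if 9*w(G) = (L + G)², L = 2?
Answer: -4598167137307/12280085693856 ≈ -0.37444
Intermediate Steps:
w(G) = (2 + G)²/9
((w(-126)/(-11357) + 9005/(-10344)) - 13046)/(14892 + ((7401 + 2963) + 9588)) = ((((2 - 126)²/9)/(-11357) + 9005/(-10344)) - 13046)/(14892 + ((7401 + 2963) + 9588)) = ((((⅑)*(-124)²)*(-1/11357) + 9005*(-1/10344)) - 13046)/(14892 + (10364 + 9588)) = ((((⅑)*15376)*(-1/11357) - 9005/10344) - 13046)/(14892 + 19952) = (((15376/9)*(-1/11357) - 9005/10344) - 13046)/34844 = ((-15376/102213 - 9005/10344) - 13046)*(1/34844) = (-359825803/352430424 - 13046)*(1/34844) = -4598167137307/352430424*1/34844 = -4598167137307/12280085693856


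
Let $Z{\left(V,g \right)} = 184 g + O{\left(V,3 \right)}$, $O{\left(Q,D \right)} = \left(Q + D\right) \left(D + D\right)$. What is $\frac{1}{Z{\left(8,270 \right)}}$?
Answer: $\frac{1}{49746} \approx 2.0102 \cdot 10^{-5}$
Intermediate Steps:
$O{\left(Q,D \right)} = 2 D \left(D + Q\right)$ ($O{\left(Q,D \right)} = \left(D + Q\right) 2 D = 2 D \left(D + Q\right)$)
$Z{\left(V,g \right)} = 18 + 6 V + 184 g$ ($Z{\left(V,g \right)} = 184 g + 2 \cdot 3 \left(3 + V\right) = 184 g + \left(18 + 6 V\right) = 18 + 6 V + 184 g$)
$\frac{1}{Z{\left(8,270 \right)}} = \frac{1}{18 + 6 \cdot 8 + 184 \cdot 270} = \frac{1}{18 + 48 + 49680} = \frac{1}{49746}$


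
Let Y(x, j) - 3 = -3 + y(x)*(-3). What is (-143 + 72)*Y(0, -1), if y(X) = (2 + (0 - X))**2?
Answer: 852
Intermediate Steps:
y(X) = (2 - X)**2
Y(x, j) = -3*(-2 + x)**2 (Y(x, j) = 3 + (-3 + (-2 + x)**2*(-3)) = 3 + (-3 - 3*(-2 + x)**2) = -3*(-2 + x)**2)
(-143 + 72)*Y(0, -1) = (-143 + 72)*(-3*(-2 + 0)**2) = -(-213)*(-2)**2 = -(-213)*4 = -71*(-12) = 852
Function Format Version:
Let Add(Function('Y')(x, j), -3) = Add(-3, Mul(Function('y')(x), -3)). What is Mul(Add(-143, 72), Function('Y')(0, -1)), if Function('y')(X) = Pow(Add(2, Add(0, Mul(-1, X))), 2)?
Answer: 852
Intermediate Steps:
Function('y')(X) = Pow(Add(2, Mul(-1, X)), 2)
Function('Y')(x, j) = Mul(-3, Pow(Add(-2, x), 2)) (Function('Y')(x, j) = Add(3, Add(-3, Mul(Pow(Add(-2, x), 2), -3))) = Add(3, Add(-3, Mul(-3, Pow(Add(-2, x), 2)))) = Mul(-3, Pow(Add(-2, x), 2)))
Mul(Add(-143, 72), Function('Y')(0, -1)) = Mul(Add(-143, 72), Mul(-3, Pow(Add(-2, 0), 2))) = Mul(-71, Mul(-3, Pow(-2, 2))) = Mul(-71, Mul(-3, 4)) = Mul(-71, -12) = 852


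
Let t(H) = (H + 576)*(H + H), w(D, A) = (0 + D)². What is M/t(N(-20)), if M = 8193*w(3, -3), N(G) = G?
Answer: -73737/22240 ≈ -3.3155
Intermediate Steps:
w(D, A) = D²
t(H) = 2*H*(576 + H) (t(H) = (576 + H)*(2*H) = 2*H*(576 + H))
M = 73737 (M = 8193*3² = 8193*9 = 73737)
M/t(N(-20)) = 73737/((2*(-20)*(576 - 20))) = 73737/((2*(-20)*556)) = 73737/(-22240) = 73737*(-1/22240) = -73737/22240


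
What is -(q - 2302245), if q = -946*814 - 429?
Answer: 3072718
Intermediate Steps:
q = -770473 (q = -770044 - 429 = -770473)
-(q - 2302245) = -(-770473 - 2302245) = -1*(-3072718) = 3072718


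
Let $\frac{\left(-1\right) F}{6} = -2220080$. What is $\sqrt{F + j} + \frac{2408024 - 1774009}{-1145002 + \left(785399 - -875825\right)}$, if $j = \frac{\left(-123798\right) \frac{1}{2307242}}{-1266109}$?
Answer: $\frac{37295}{30366} + \frac{3 \sqrt{10925668537675311665341987891}}{85918231217} \approx 3651.0$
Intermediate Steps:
$F = 13320480$ ($F = \left(-6\right) \left(-2220080\right) = 13320480$)
$j = \frac{61899}{1460609930689}$ ($j = \left(-123798\right) \frac{1}{2307242} \left(- \frac{1}{1266109}\right) = \left(- \frac{61899}{1153621}\right) \left(- \frac{1}{1266109}\right) = \frac{61899}{1460609930689} \approx 4.2379 \cdot 10^{-8}$)
$\sqrt{F + j} + \frac{2408024 - 1774009}{-1145002 + \left(785399 - -875825\right)} = \sqrt{13320480 + \frac{61899}{1460609930689}} + \frac{2408024 - 1774009}{-1145002 + \left(785399 - -875825\right)} = \sqrt{\frac{19456025369544272619}{1460609930689}} + \frac{634015}{-1145002 + \left(785399 + 875825\right)} = \frac{3 \sqrt{10925668537675311665341987891}}{85918231217} + \frac{634015}{-1145002 + 1661224} = \frac{3 \sqrt{10925668537675311665341987891}}{85918231217} + \frac{634015}{516222} = \frac{3 \sqrt{10925668537675311665341987891}}{85918231217} + 634015 \cdot \frac{1}{516222} = \frac{3 \sqrt{10925668537675311665341987891}}{85918231217} + \frac{37295}{30366} = \frac{37295}{30366} + \frac{3 \sqrt{10925668537675311665341987891}}{85918231217}$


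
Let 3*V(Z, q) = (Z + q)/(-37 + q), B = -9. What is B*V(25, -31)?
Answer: -9/34 ≈ -0.26471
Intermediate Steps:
V(Z, q) = (Z + q)/(3*(-37 + q)) (V(Z, q) = ((Z + q)/(-37 + q))/3 = (Z + q)/(3*(-37 + q)))
B*V(25, -31) = -3*(25 - 31)/(-37 - 31) = -3*(-6)/(-68) = -3*(-1)*(-6)/68 = -9*1/34 = -9/34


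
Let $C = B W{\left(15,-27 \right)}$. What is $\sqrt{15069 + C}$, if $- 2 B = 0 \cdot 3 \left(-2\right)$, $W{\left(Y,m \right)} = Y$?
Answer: $\sqrt{15069} \approx 122.76$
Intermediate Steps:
$B = 0$ ($B = - \frac{0 \cdot 3 \left(-2\right)}{2} = - \frac{0 \left(-2\right)}{2} = \left(- \frac{1}{2}\right) 0 = 0$)
$C = 0$ ($C = 0 \cdot 15 = 0$)
$\sqrt{15069 + C} = \sqrt{15069 + 0} = \sqrt{15069}$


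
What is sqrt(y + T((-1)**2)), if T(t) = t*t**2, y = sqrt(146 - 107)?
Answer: sqrt(1 + sqrt(39)) ≈ 2.6917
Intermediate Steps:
y = sqrt(39) ≈ 6.2450
T(t) = t**3
sqrt(y + T((-1)**2)) = sqrt(sqrt(39) + ((-1)**2)**3) = sqrt(sqrt(39) + 1**3) = sqrt(sqrt(39) + 1) = sqrt(1 + sqrt(39))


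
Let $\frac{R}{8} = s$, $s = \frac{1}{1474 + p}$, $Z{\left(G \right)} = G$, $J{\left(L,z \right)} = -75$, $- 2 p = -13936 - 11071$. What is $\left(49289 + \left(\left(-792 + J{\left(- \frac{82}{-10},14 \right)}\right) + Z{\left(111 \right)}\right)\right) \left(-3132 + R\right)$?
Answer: $- \frac{4249308950452}{27955} \approx -1.5201 \cdot 10^{8}$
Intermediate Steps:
$p = \frac{25007}{2}$ ($p = - \frac{-13936 - 11071}{2} = \left(- \frac{1}{2}\right) \left(-25007\right) = \frac{25007}{2} \approx 12504.0$)
$s = \frac{2}{27955}$ ($s = \frac{1}{1474 + \frac{25007}{2}} = \frac{1}{\frac{27955}{2}} = \frac{2}{27955} \approx 7.1544 \cdot 10^{-5}$)
$R = \frac{16}{27955}$ ($R = 8 \cdot \frac{2}{27955} = \frac{16}{27955} \approx 0.00057235$)
$\left(49289 + \left(\left(-792 + J{\left(- \frac{82}{-10},14 \right)}\right) + Z{\left(111 \right)}\right)\right) \left(-3132 + R\right) = \left(49289 + \left(\left(-792 - 75\right) + 111\right)\right) \left(-3132 + \frac{16}{27955}\right) = \left(49289 + \left(-867 + 111\right)\right) \left(- \frac{87555044}{27955}\right) = \left(49289 - 756\right) \left(- \frac{87555044}{27955}\right) = 48533 \left(- \frac{87555044}{27955}\right) = - \frac{4249308950452}{27955}$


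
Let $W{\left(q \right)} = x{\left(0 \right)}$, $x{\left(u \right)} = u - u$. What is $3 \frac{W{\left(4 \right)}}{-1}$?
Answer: $0$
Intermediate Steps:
$x{\left(u \right)} = 0$
$W{\left(q \right)} = 0$
$3 \frac{W{\left(4 \right)}}{-1} = 3 \frac{0}{-1} = 3 \cdot 0 \left(-1\right) = 3 \cdot 0 = 0$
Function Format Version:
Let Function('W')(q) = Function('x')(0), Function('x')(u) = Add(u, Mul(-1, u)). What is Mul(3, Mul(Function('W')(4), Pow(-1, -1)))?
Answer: 0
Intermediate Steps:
Function('x')(u) = 0
Function('W')(q) = 0
Mul(3, Mul(Function('W')(4), Pow(-1, -1))) = Mul(3, Mul(0, Pow(-1, -1))) = Mul(3, Mul(0, -1)) = Mul(3, 0) = 0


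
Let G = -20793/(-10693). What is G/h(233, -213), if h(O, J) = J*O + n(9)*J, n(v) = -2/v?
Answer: -62379/1590530285 ≈ -3.9219e-5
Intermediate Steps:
h(O, J) = -2*J/9 + J*O (h(O, J) = J*O + (-2/9)*J = J*O + (-2*⅑)*J = J*O - 2*J/9 = -2*J/9 + J*O)
G = 20793/10693 (G = -20793*(-1/10693) = 20793/10693 ≈ 1.9445)
G/h(233, -213) = 20793/(10693*(((⅑)*(-213)*(-2 + 9*233)))) = 20793/(10693*(((⅑)*(-213)*(-2 + 2097)))) = 20793/(10693*(((⅑)*(-213)*2095))) = 20793/(10693*(-148745/3)) = (20793/10693)*(-3/148745) = -62379/1590530285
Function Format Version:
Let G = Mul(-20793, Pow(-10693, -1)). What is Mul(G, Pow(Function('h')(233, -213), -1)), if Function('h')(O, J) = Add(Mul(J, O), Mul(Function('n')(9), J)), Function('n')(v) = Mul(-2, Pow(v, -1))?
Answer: Rational(-62379, 1590530285) ≈ -3.9219e-5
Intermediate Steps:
Function('h')(O, J) = Add(Mul(Rational(-2, 9), J), Mul(J, O)) (Function('h')(O, J) = Add(Mul(J, O), Mul(Mul(-2, Pow(9, -1)), J)) = Add(Mul(J, O), Mul(Mul(-2, Rational(1, 9)), J)) = Add(Mul(J, O), Mul(Rational(-2, 9), J)) = Add(Mul(Rational(-2, 9), J), Mul(J, O)))
G = Rational(20793, 10693) (G = Mul(-20793, Rational(-1, 10693)) = Rational(20793, 10693) ≈ 1.9445)
Mul(G, Pow(Function('h')(233, -213), -1)) = Mul(Rational(20793, 10693), Pow(Mul(Rational(1, 9), -213, Add(-2, Mul(9, 233))), -1)) = Mul(Rational(20793, 10693), Pow(Mul(Rational(1, 9), -213, Add(-2, 2097)), -1)) = Mul(Rational(20793, 10693), Pow(Mul(Rational(1, 9), -213, 2095), -1)) = Mul(Rational(20793, 10693), Pow(Rational(-148745, 3), -1)) = Mul(Rational(20793, 10693), Rational(-3, 148745)) = Rational(-62379, 1590530285)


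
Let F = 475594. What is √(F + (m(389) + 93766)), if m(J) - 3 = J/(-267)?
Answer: 2*√10147303761/267 ≈ 754.56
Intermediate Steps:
m(J) = 3 - J/267 (m(J) = 3 + J/(-267) = 3 + J*(-1/267) = 3 - J/267)
√(F + (m(389) + 93766)) = √(475594 + ((3 - 1/267*389) + 93766)) = √(475594 + ((3 - 389/267) + 93766)) = √(475594 + (412/267 + 93766)) = √(475594 + 25035934/267) = √(152019532/267) = 2*√10147303761/267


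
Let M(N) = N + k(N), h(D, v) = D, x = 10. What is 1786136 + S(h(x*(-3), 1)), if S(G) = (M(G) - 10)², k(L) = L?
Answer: 1791036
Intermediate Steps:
M(N) = 2*N (M(N) = N + N = 2*N)
S(G) = (-10 + 2*G)² (S(G) = (2*G - 10)² = (-10 + 2*G)²)
1786136 + S(h(x*(-3), 1)) = 1786136 + 4*(-5 + 10*(-3))² = 1786136 + 4*(-5 - 30)² = 1786136 + 4*(-35)² = 1786136 + 4*1225 = 1786136 + 4900 = 1791036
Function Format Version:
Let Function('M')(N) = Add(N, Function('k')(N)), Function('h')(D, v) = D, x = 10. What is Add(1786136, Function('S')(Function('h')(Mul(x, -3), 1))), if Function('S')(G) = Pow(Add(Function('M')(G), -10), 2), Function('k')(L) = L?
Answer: 1791036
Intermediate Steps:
Function('M')(N) = Mul(2, N) (Function('M')(N) = Add(N, N) = Mul(2, N))
Function('S')(G) = Pow(Add(-10, Mul(2, G)), 2) (Function('S')(G) = Pow(Add(Mul(2, G), -10), 2) = Pow(Add(-10, Mul(2, G)), 2))
Add(1786136, Function('S')(Function('h')(Mul(x, -3), 1))) = Add(1786136, Mul(4, Pow(Add(-5, Mul(10, -3)), 2))) = Add(1786136, Mul(4, Pow(Add(-5, -30), 2))) = Add(1786136, Mul(4, Pow(-35, 2))) = Add(1786136, Mul(4, 1225)) = Add(1786136, 4900) = 1791036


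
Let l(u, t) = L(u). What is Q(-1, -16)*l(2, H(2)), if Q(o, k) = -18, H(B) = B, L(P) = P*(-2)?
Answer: 72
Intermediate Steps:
L(P) = -2*P
l(u, t) = -2*u
Q(-1, -16)*l(2, H(2)) = -(-36)*2 = -18*(-4) = 72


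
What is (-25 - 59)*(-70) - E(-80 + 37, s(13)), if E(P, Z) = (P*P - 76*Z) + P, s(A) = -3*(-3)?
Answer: 4758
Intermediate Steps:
s(A) = 9 (s(A) = -1*(-9) = 9)
E(P, Z) = P + P**2 - 76*Z (E(P, Z) = (P**2 - 76*Z) + P = P + P**2 - 76*Z)
(-25 - 59)*(-70) - E(-80 + 37, s(13)) = (-25 - 59)*(-70) - ((-80 + 37) + (-80 + 37)**2 - 76*9) = -84*(-70) - (-43 + (-43)**2 - 684) = 5880 - (-43 + 1849 - 684) = 5880 - 1*1122 = 5880 - 1122 = 4758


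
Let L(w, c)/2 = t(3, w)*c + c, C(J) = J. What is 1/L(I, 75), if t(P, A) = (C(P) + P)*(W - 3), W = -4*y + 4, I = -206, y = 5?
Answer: -1/16950 ≈ -5.8997e-5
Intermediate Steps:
W = -16 (W = -4*5 + 4 = -20 + 4 = -16)
t(P, A) = -38*P (t(P, A) = (P + P)*(-16 - 3) = (2*P)*(-19) = -38*P)
L(w, c) = -226*c (L(w, c) = 2*((-38*3)*c + c) = 2*(-114*c + c) = 2*(-113*c) = -226*c)
1/L(I, 75) = 1/(-226*75) = 1/(-16950) = -1/16950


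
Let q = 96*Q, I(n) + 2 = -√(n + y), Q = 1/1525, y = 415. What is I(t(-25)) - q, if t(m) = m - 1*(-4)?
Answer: -3146/1525 - √394 ≈ -21.912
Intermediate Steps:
t(m) = 4 + m (t(m) = m + 4 = 4 + m)
Q = 1/1525 ≈ 0.00065574
I(n) = -2 - √(415 + n) (I(n) = -2 - √(n + 415) = -2 - √(415 + n))
q = 96/1525 (q = 96*(1/1525) = 96/1525 ≈ 0.062951)
I(t(-25)) - q = (-2 - √(415 + (4 - 25))) - 1*96/1525 = (-2 - √(415 - 21)) - 96/1525 = (-2 - √394) - 96/1525 = -3146/1525 - √394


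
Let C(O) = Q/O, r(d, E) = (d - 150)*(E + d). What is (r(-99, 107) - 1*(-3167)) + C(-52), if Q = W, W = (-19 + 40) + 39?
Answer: 15260/13 ≈ 1173.8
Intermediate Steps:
W = 60 (W = 21 + 39 = 60)
Q = 60
r(d, E) = (-150 + d)*(E + d)
C(O) = 60/O
(r(-99, 107) - 1*(-3167)) + C(-52) = (((-99)**2 - 150*107 - 150*(-99) + 107*(-99)) - 1*(-3167)) + 60/(-52) = ((9801 - 16050 + 14850 - 10593) + 3167) + 60*(-1/52) = (-1992 + 3167) - 15/13 = 1175 - 15/13 = 15260/13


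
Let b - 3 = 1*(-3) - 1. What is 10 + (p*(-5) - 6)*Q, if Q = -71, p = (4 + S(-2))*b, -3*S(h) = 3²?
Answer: 81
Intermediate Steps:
b = -1 (b = 3 + (1*(-3) - 1) = 3 + (-3 - 1) = 3 - 4 = -1)
S(h) = -3 (S(h) = -⅓*3² = -⅓*9 = -3)
p = -1 (p = (4 - 3)*(-1) = 1*(-1) = -1)
10 + (p*(-5) - 6)*Q = 10 + (-1*(-5) - 6)*(-71) = 10 + (5 - 6)*(-71) = 10 - 1*(-71) = 10 + 71 = 81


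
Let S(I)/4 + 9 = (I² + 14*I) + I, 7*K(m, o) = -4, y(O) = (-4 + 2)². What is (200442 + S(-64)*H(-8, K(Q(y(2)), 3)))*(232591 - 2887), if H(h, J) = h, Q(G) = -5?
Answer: 23057228112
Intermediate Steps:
y(O) = 4 (y(O) = (-2)² = 4)
K(m, o) = -4/7 (K(m, o) = (⅐)*(-4) = -4/7)
S(I) = -36 + 4*I² + 60*I (S(I) = -36 + 4*((I² + 14*I) + I) = -36 + 4*(I² + 15*I) = -36 + (4*I² + 60*I) = -36 + 4*I² + 60*I)
(200442 + S(-64)*H(-8, K(Q(y(2)), 3)))*(232591 - 2887) = (200442 + (-36 + 4*(-64)² + 60*(-64))*(-8))*(232591 - 2887) = (200442 + (-36 + 4*4096 - 3840)*(-8))*229704 = (200442 + (-36 + 16384 - 3840)*(-8))*229704 = (200442 + 12508*(-8))*229704 = (200442 - 100064)*229704 = 100378*229704 = 23057228112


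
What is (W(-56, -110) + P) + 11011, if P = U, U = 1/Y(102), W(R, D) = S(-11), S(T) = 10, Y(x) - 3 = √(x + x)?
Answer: 716364/65 + 2*√51/195 ≈ 11021.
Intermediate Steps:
Y(x) = 3 + √2*√x (Y(x) = 3 + √(x + x) = 3 + √(2*x) = 3 + √2*√x)
W(R, D) = 10
U = 1/(3 + 2*√51) (U = 1/(3 + √2*√102) = 1/(3 + 2*√51) ≈ 0.057861)
P = -1/65 + 2*√51/195 ≈ 0.057861
(W(-56, -110) + P) + 11011 = (10 + (-1/65 + 2*√51/195)) + 11011 = (649/65 + 2*√51/195) + 11011 = 716364/65 + 2*√51/195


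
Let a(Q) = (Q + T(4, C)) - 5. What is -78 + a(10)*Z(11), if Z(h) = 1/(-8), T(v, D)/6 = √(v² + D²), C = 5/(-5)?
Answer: -629/8 - 3*√17/4 ≈ -81.717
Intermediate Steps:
C = -1 (C = 5*(-⅕) = -1)
T(v, D) = 6*√(D² + v²) (T(v, D) = 6*√(v² + D²) = 6*√(D² + v²))
a(Q) = -5 + Q + 6*√17 (a(Q) = (Q + 6*√((-1)² + 4²)) - 5 = (Q + 6*√(1 + 16)) - 5 = (Q + 6*√17) - 5 = -5 + Q + 6*√17)
Z(h) = -⅛
-78 + a(10)*Z(11) = -78 + (-5 + 10 + 6*√17)*(-⅛) = -78 + (5 + 6*√17)*(-⅛) = -78 + (-5/8 - 3*√17/4) = -629/8 - 3*√17/4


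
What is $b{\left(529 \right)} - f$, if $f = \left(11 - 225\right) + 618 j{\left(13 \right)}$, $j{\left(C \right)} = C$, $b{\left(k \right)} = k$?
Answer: $-7291$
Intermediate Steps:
$f = 7820$ ($f = \left(11 - 225\right) + 618 \cdot 13 = \left(11 - 225\right) + 8034 = -214 + 8034 = 7820$)
$b{\left(529 \right)} - f = 529 - 7820 = -7291$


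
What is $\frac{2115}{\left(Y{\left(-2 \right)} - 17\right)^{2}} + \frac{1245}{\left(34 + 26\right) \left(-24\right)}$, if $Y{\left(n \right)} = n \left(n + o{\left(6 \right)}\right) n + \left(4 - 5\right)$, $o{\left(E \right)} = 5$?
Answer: $\frac{5557}{96} \approx 57.885$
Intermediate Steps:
$Y{\left(n \right)} = -1 + n^{2} \left(5 + n\right)$ ($Y{\left(n \right)} = n \left(n + 5\right) n + \left(4 - 5\right) = n \left(5 + n\right) n + \left(4 - 5\right) = n^{2} \left(5 + n\right) - 1 = -1 + n^{2} \left(5 + n\right)$)
$\frac{2115}{\left(Y{\left(-2 \right)} - 17\right)^{2}} + \frac{1245}{\left(34 + 26\right) \left(-24\right)} = \frac{2115}{\left(\left(-1 + \left(-2\right)^{3} + 5 \left(-2\right)^{2}\right) - 17\right)^{2}} + \frac{1245}{\left(34 + 26\right) \left(-24\right)} = \frac{2115}{\left(\left(-1 - 8 + 5 \cdot 4\right) - 17\right)^{2}} + \frac{1245}{60 \left(-24\right)} = \frac{2115}{\left(\left(-1 - 8 + 20\right) - 17\right)^{2}} + \frac{1245}{-1440} = \frac{2115}{\left(11 - 17\right)^{2}} + 1245 \left(- \frac{1}{1440}\right) = \frac{2115}{\left(-6\right)^{2}} - \frac{83}{96} = \frac{2115}{36} - \frac{83}{96} = 2115 \cdot \frac{1}{36} - \frac{83}{96} = \frac{235}{4} - \frac{83}{96} = \frac{5557}{96}$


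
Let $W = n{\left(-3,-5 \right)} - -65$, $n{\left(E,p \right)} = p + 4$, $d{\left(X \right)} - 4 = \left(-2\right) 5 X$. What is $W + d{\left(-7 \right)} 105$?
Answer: $7834$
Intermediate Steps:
$d{\left(X \right)} = 4 - 10 X$ ($d{\left(X \right)} = 4 + \left(-2\right) 5 X = 4 - 10 X$)
$n{\left(E,p \right)} = 4 + p$
$W = 64$ ($W = \left(4 - 5\right) - -65 = -1 + 65 = 64$)
$W + d{\left(-7 \right)} 105 = 64 + \left(4 - -70\right) 105 = 64 + \left(4 + 70\right) 105 = 64 + 74 \cdot 105 = 64 + 7770 = 7834$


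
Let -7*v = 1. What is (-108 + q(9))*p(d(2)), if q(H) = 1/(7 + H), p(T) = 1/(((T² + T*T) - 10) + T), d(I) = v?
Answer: 7693/720 ≈ 10.685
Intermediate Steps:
v = -⅐ (v = -⅐*1 = -⅐ ≈ -0.14286)
d(I) = -⅐
p(T) = 1/(-10 + T + 2*T²) (p(T) = 1/(((T² + T²) - 10) + T) = 1/((2*T² - 10) + T) = 1/((-10 + 2*T²) + T) = 1/(-10 + T + 2*T²))
(-108 + q(9))*p(d(2)) = (-108 + 1/(7 + 9))/(-10 - ⅐ + 2*(-⅐)²) = (-108 + 1/16)/(-10 - ⅐ + 2*(1/49)) = (-108 + 1/16)/(-10 - ⅐ + 2/49) = -1727/(16*(-495/49)) = -1727/16*(-49/495) = 7693/720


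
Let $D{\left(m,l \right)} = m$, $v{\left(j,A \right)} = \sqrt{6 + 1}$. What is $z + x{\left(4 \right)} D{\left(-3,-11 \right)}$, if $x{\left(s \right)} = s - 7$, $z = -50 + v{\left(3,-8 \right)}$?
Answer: $-41 + \sqrt{7} \approx -38.354$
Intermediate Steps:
$v{\left(j,A \right)} = \sqrt{7}$
$z = -50 + \sqrt{7} \approx -47.354$
$x{\left(s \right)} = -7 + s$
$z + x{\left(4 \right)} D{\left(-3,-11 \right)} = \left(-50 + \sqrt{7}\right) + \left(-7 + 4\right) \left(-3\right) = \left(-50 + \sqrt{7}\right) - -9 = \left(-50 + \sqrt{7}\right) + 9 = -41 + \sqrt{7}$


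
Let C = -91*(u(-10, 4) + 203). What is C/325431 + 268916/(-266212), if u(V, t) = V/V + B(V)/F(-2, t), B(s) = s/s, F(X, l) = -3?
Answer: -69335615450/64975228029 ≈ -1.0671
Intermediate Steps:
B(s) = 1
u(V, t) = ⅔ (u(V, t) = V/V + 1/(-3) = 1 + 1*(-⅓) = 1 - ⅓ = ⅔)
C = -55601/3 (C = -91*(⅔ + 203) = -91*611/3 = -55601/3 ≈ -18534.)
C/325431 + 268916/(-266212) = -55601/3/325431 + 268916/(-266212) = -55601/3*1/325431 + 268916*(-1/266212) = -55601/976293 - 67229/66553 = -69335615450/64975228029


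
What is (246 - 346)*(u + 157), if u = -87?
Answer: -7000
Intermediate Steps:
(246 - 346)*(u + 157) = (246 - 346)*(-87 + 157) = -100*70 = -7000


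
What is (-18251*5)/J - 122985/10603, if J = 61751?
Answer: -8562023500/654745853 ≈ -13.077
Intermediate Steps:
(-18251*5)/J - 122985/10603 = -18251*5/61751 - 122985/10603 = -91255*1/61751 - 122985*1/10603 = -91255/61751 - 122985/10603 = -8562023500/654745853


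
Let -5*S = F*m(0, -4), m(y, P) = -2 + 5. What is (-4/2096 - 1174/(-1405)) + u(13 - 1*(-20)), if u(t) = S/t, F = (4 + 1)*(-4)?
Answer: 9696361/8098420 ≈ 1.1973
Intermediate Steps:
m(y, P) = 3
F = -20 (F = 5*(-4) = -20)
S = 12 (S = -(-4)*3 = -⅕*(-60) = 12)
u(t) = 12/t
(-4/2096 - 1174/(-1405)) + u(13 - 1*(-20)) = (-4/2096 - 1174/(-1405)) + 12/(13 - 1*(-20)) = (-4*1/2096 - 1174*(-1/1405)) + 12/(13 + 20) = (-1/524 + 1174/1405) + 12/33 = 613771/736220 + 12*(1/33) = 613771/736220 + 4/11 = 9696361/8098420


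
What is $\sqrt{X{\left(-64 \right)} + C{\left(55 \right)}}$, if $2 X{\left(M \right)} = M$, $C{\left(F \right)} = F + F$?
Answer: $\sqrt{78} \approx 8.8318$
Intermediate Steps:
$C{\left(F \right)} = 2 F$
$X{\left(M \right)} = \frac{M}{2}$
$\sqrt{X{\left(-64 \right)} + C{\left(55 \right)}} = \sqrt{\frac{1}{2} \left(-64\right) + 2 \cdot 55} = \sqrt{-32 + 110} = \sqrt{78}$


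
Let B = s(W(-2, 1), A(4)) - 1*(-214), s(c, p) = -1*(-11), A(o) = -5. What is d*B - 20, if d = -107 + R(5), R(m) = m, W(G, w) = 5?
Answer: -22970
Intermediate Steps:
s(c, p) = 11
B = 225 (B = 11 - 1*(-214) = 11 + 214 = 225)
d = -102 (d = -107 + 5 = -102)
d*B - 20 = -102*225 - 20 = -22950 - 20 = -22970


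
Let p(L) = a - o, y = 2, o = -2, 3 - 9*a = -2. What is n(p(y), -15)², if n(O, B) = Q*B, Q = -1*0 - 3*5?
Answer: 50625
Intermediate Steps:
a = 5/9 (a = ⅓ - ⅑*(-2) = ⅓ + 2/9 = 5/9 ≈ 0.55556)
p(L) = 23/9 (p(L) = 5/9 - 1*(-2) = 5/9 + 2 = 23/9)
Q = -15 (Q = 0 - 15 = -15)
n(O, B) = -15*B
n(p(y), -15)² = (-15*(-15))² = 225² = 50625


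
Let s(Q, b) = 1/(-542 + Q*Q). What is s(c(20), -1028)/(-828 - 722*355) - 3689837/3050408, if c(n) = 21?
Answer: -47914262453349/39610978521352 ≈ -1.2096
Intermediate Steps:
s(Q, b) = 1/(-542 + Q²)
s(c(20), -1028)/(-828 - 722*355) - 3689837/3050408 = 1/((-542 + 21²)*(-828 - 722*355)) - 3689837/3050408 = 1/((-542 + 441)*(-828 - 256310)) - 3689837*1/3050408 = 1/(-101*(-257138)) - 3689837/3050408 = -1/101*(-1/257138) - 3689837/3050408 = 1/25970938 - 3689837/3050408 = -47914262453349/39610978521352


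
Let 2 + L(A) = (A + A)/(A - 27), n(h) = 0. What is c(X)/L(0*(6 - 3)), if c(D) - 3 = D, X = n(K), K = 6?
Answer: -3/2 ≈ -1.5000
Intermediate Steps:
X = 0
L(A) = -2 + 2*A/(-27 + A) (L(A) = -2 + (A + A)/(A - 27) = -2 + (2*A)/(-27 + A) = -2 + 2*A/(-27 + A))
c(D) = 3 + D
c(X)/L(0*(6 - 3)) = (3 + 0)/((54/(-27 + 0*(6 - 3)))) = 3/((54/(-27 + 0*3))) = 3/((54/(-27 + 0))) = 3/((54/(-27))) = 3/((54*(-1/27))) = 3/(-2) = 3*(-½) = -3/2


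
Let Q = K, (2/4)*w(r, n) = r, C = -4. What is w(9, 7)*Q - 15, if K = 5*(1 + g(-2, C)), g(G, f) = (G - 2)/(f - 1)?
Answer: 147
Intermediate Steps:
g(G, f) = (-2 + G)/(-1 + f)
w(r, n) = 2*r
K = 9 (K = 5*(1 + (-2 - 2)/(-1 - 4)) = 5*(1 - 4/(-5)) = 5*(1 - ⅕*(-4)) = 5*(1 + ⅘) = 5*(9/5) = 9)
Q = 9
w(9, 7)*Q - 15 = (2*9)*9 - 15 = 18*9 - 15 = 162 - 15 = 147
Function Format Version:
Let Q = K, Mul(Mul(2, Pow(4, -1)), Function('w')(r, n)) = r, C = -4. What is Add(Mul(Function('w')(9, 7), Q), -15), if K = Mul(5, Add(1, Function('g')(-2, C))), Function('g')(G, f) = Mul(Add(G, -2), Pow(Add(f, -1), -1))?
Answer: 147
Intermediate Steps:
Function('g')(G, f) = Mul(Pow(Add(-1, f), -1), Add(-2, G)) (Function('g')(G, f) = Mul(Add(-2, G), Pow(Add(-1, f), -1)) = Mul(Pow(Add(-1, f), -1), Add(-2, G)))
Function('w')(r, n) = Mul(2, r)
K = 9 (K = Mul(5, Add(1, Mul(Pow(Add(-1, -4), -1), Add(-2, -2)))) = Mul(5, Add(1, Mul(Pow(-5, -1), -4))) = Mul(5, Add(1, Mul(Rational(-1, 5), -4))) = Mul(5, Add(1, Rational(4, 5))) = Mul(5, Rational(9, 5)) = 9)
Q = 9
Add(Mul(Function('w')(9, 7), Q), -15) = Add(Mul(Mul(2, 9), 9), -15) = Add(Mul(18, 9), -15) = Add(162, -15) = 147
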